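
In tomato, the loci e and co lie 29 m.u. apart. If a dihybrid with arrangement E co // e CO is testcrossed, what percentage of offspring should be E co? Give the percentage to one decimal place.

35.5%

A map distance of 29 m.u. corresponds to a recombination frequency of 0.290.
The F1 is E co / e CO, so E co is a parental gamete class with expected frequency (1 − r)/2 = 0.710/2 = 0.3550.
That is 0.3550 = 35.5% of the progeny.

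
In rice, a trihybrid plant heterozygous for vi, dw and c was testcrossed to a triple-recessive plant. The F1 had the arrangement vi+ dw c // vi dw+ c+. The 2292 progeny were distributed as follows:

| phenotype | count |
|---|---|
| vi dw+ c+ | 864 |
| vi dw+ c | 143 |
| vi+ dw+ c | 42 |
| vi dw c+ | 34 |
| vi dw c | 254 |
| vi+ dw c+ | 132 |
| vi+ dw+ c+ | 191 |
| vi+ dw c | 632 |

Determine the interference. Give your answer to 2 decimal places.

0.05

The two rarest classes, vi+ dw+ c and vi dw c+, are the double crossovers. Comparing them with the parentals, only the dw allele has switched, so dw is the middle locus and the order is vi – dw – c.
vi–dw: (445 + 76)/2292 = 0.2273; dw–c: (275 + 76)/2292 = 0.1531.
Expected DCO frequency = 0.2273 × 0.1531 ≈ 0.03480; observed = 76/2292 ≈ 0.03316.
Coefficient of coincidence = 0.03316/0.03480 ≈ 0.95; interference = 1 − 0.95 = 0.05.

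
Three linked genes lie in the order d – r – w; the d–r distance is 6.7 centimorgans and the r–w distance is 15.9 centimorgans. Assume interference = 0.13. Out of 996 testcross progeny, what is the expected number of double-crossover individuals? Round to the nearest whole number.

Map distances give recombination frequencies of 0.067 and 0.159 for the two intervals.
With interference 0.13 (so coincidence = 0.87), expected double-crossover frequency = 0.067 × 0.159 × 0.87 = 0.00927.
Expected number = 0.00927 × 996 = 9.23 ≈ 9.

9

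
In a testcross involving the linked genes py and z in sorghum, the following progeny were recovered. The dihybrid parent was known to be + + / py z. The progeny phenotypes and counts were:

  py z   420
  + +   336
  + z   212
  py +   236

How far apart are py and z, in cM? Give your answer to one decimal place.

The recombinant classes are + z and py +: 212 + 236 = 448.
Recombination frequency = 448/1204 = 0.3721 ≈ 37.2%, i.e. 37.2 cM.

37.2 cM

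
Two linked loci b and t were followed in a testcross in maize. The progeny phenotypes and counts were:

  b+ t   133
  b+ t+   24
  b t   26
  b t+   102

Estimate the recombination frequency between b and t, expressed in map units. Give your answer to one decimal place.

The two most frequent classes, b+ t (133) and b t+ (102), are the parental types, so the F1 was b+ t / b t+.
The recombinant classes are b+ t+ and b t: 24 + 26 = 50.
Recombination frequency = 50/285 = 0.1754 ≈ 17.5%, i.e. 17.5 map units.

17.5 map units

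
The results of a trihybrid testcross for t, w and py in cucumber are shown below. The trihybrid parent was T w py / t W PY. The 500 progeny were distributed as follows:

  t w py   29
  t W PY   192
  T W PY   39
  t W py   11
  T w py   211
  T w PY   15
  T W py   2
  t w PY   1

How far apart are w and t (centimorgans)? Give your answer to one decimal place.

14.2 centimorgans

The two rarest classes, T W py and t w PY, are the double crossovers. Comparing them with the parentals, only the w allele has switched, so w is the middle locus and the order is t – w – py.
Crossovers in the t–w interval produce the single-crossover classes t w py and T W PY (29 + 39 = 68) plus the double crossovers (3).
RF(t–w) = (68 + 3) / 500 = 71/500 = 0.1420 → 14.2 centimorgans.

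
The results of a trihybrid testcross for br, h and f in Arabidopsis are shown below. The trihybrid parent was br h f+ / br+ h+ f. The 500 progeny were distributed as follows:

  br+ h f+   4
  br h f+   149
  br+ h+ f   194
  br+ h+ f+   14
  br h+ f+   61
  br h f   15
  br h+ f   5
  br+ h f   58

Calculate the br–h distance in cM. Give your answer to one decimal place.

25.6 cM

The two rarest classes, br+ h f+ and br h+ f, are the double crossovers. Comparing them with the parentals, only the br allele has switched, so br is the middle locus and the order is f – br – h.
Crossovers in the br–h interval produce the single-crossover classes br h+ f+ and br+ h f (61 + 58 = 119) plus the double crossovers (9).
RF(br–h) = (119 + 9) / 500 = 128/500 = 0.2560 → 25.6 cM.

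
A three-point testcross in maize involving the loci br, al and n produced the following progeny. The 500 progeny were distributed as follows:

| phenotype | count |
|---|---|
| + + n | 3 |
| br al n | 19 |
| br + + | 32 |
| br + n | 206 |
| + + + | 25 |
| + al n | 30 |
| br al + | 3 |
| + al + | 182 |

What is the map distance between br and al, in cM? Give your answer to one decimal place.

The two most frequent reciprocal classes, br + n and + al +, are the parental types, so the F1 was br + n / + al +.
The two rarest classes, + + n and br al +, are the double crossovers. Comparing them with the parentals, only the br allele has switched, so br is the middle locus and the order is n – br – al.
Crossovers in the br–al interval produce the single-crossover classes br al n and + + + (19 + 25 = 44) plus the double crossovers (6).
RF(br–al) = (44 + 6) / 500 = 50/500 = 0.1000 → 10.0 cM.

10.0 cM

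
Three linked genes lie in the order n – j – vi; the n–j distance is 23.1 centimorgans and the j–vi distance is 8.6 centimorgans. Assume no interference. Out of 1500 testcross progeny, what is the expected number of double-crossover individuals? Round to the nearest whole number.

Map distances give recombination frequencies of 0.231 and 0.086 for the two intervals.
With no interference, expected double-crossover frequency = 0.231 × 0.086 = 0.01987.
Expected number = 0.01987 × 1500 = 29.80 ≈ 30.

30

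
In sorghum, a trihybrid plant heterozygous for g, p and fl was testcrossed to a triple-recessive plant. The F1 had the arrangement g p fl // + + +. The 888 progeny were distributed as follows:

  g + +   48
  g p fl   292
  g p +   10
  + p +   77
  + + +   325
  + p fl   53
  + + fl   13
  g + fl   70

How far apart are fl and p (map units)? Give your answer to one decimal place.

19.1 map units

The two rarest classes, g p + and + + fl, are the double crossovers. Comparing them with the parentals, only the fl allele has switched, so fl is the middle locus and the order is g – fl – p.
Crossovers in the fl–p interval produce the single-crossover classes g + fl and + p + (70 + 77 = 147) plus the double crossovers (23).
RF(fl–p) = (147 + 23) / 888 = 170/888 = 0.1914 → 19.1 map units.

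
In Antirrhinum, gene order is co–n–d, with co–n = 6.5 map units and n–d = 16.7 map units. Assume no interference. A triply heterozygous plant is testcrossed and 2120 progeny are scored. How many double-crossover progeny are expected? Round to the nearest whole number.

23

Map distances give recombination frequencies of 0.065 and 0.167 for the two intervals.
With no interference, expected double-crossover frequency = 0.065 × 0.167 = 0.01085.
Expected number = 0.01085 × 2120 = 23.01 ≈ 23.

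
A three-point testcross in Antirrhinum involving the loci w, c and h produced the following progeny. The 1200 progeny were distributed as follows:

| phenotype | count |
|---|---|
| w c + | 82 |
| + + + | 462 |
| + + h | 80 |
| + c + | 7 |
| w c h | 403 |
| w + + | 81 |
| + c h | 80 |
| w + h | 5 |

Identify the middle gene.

The two most frequent reciprocal classes, + + + and w c h, are the parental types, so the F1 was + + + / w c h.
The two rarest classes, + c + and w + h, are the double crossovers. Comparing them with the parentals, only the c allele has switched, so c is the middle locus and the order is h – c – w.

c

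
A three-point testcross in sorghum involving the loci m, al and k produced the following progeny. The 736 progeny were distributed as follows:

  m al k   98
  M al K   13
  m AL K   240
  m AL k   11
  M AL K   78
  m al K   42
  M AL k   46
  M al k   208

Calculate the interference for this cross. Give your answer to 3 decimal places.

The two most frequent reciprocal classes, M al k and m AL K, are the parental types, so the F1 was M al k / m AL K.
The two rarest classes, M al K and m AL k, are the double crossovers. Comparing them with the parentals, only the k allele has switched, so k is the middle locus and the order is m – k – al.
m–k: (176 + 24)/736 = 0.2717; k–al: (88 + 24)/736 = 0.1522.
Expected DCO frequency = 0.2717 × 0.1522 ≈ 0.04135; observed = 24/736 ≈ 0.03261.
Coefficient of coincidence = 0.03261/0.04135 ≈ 0.789; interference = 1 − 0.789 = 0.211.

0.211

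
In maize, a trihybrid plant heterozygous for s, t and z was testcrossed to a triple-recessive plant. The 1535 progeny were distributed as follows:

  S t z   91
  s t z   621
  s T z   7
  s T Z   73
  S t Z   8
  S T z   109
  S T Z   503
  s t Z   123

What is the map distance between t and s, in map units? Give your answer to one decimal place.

11.7 map units

The two most frequent reciprocal classes, s t z and S T Z, are the parental types, so the F1 was s t z / S T Z.
The two rarest classes, s T z and S t Z, are the double crossovers. Comparing them with the parentals, only the t allele has switched, so t is the middle locus and the order is s – t – z.
Crossovers in the s–t interval produce the single-crossover classes S t z and s T Z (91 + 73 = 164) plus the double crossovers (15).
RF(s–t) = (164 + 15) / 1535 = 179/1535 = 0.1166 → 11.7 map units.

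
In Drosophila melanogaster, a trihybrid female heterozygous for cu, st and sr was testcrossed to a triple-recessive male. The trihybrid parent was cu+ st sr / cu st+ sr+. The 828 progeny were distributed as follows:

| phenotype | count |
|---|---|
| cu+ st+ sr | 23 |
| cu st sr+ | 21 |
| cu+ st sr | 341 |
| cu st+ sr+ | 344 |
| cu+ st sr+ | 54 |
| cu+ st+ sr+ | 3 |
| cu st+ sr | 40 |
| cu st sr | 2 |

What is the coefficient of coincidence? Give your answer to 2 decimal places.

0.85

The two rarest classes, cu st sr and cu+ st+ sr+, are the double crossovers. Comparing them with the parentals, only the cu allele has switched, so cu is the middle locus and the order is st – cu – sr.
st–cu: (44 + 5)/828 = 0.0592; cu–sr: (94 + 5)/828 = 0.1196.
Expected DCO frequency = 0.0592 × 0.1196 ≈ 0.00708; observed = 5/828 ≈ 0.00604.
Coefficient of coincidence = 0.00604/0.00708 ≈ 0.85.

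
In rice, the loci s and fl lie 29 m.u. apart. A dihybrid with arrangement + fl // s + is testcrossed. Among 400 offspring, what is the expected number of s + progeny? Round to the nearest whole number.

A map distance of 29 m.u. corresponds to a recombination frequency of 0.290.
The F1 is + fl / s +, so s + is a parental gamete class with expected frequency (1 − r)/2 = 0.710/2 = 0.3550.
Expected number = 0.3550 × 400 = 142.00 ≈ 142.

142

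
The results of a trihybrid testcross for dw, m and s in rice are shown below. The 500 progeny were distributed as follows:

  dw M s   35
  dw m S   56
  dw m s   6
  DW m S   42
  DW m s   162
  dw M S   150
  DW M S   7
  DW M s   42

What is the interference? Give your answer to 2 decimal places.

The two most frequent reciprocal classes, DW m s and dw M S, are the parental types, so the F1 was DW m s / dw M S.
The two rarest classes, dw m s and DW M S, are the double crossovers. Comparing them with the parentals, only the dw allele has switched, so dw is the middle locus and the order is s – dw – m.
s–dw: (77 + 13)/500 = 0.1800; dw–m: (98 + 13)/500 = 0.2220.
Expected DCO frequency = 0.1800 × 0.2220 ≈ 0.03996; observed = 13/500 ≈ 0.02600.
Coefficient of coincidence = 0.02600/0.03996 ≈ 0.65; interference = 1 − 0.65 = 0.35.

0.35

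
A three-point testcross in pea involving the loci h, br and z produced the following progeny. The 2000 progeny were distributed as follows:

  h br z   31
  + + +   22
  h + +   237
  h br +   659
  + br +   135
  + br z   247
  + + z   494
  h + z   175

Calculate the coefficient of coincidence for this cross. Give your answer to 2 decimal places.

0.54

The two most frequent reciprocal classes, + + z and h br +, are the parental types, so the F1 was + + z / h br +.
The two rarest classes, + + + and h br z, are the double crossovers. Comparing them with the parentals, only the z allele has switched, so z is the middle locus and the order is h – z – br.
h–z: (310 + 53)/2000 = 0.1815; z–br: (484 + 53)/2000 = 0.2685.
Expected DCO frequency = 0.1815 × 0.2685 ≈ 0.04873; observed = 53/2000 ≈ 0.02650.
Coefficient of coincidence = 0.02650/0.04873 ≈ 0.54.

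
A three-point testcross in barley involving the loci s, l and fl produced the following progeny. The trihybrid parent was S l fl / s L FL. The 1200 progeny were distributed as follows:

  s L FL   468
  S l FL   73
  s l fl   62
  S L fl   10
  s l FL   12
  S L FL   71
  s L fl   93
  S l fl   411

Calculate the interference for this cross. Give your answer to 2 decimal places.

The two rarest classes, S L fl and s l FL, are the double crossovers. Comparing them with the parentals, only the l allele has switched, so l is the middle locus and the order is s – l – fl.
s–l: (133 + 22)/1200 = 0.1292; l–fl: (166 + 22)/1200 = 0.1567.
Expected DCO frequency = 0.1292 × 0.1567 ≈ 0.02025; observed = 22/1200 ≈ 0.01833.
Coefficient of coincidence = 0.01833/0.02025 ≈ 0.91; interference = 1 − 0.91 = 0.09.

0.09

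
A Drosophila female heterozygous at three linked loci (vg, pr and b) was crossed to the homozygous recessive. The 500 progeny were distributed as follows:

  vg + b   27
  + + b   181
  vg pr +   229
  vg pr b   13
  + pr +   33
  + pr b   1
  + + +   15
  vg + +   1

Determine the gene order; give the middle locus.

pr

The two most frequent reciprocal classes, + + b and vg pr +, are the parental types, so the F1 was + + b / vg pr +.
The two rarest classes, + pr b and vg + +, are the double crossovers. Comparing them with the parentals, only the pr allele has switched, so pr is the middle locus and the order is b – pr – vg.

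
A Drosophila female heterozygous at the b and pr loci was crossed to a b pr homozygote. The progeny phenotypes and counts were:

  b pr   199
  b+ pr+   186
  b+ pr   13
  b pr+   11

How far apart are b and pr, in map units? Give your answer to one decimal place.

5.9 map units

The two most frequent classes, b+ pr+ (186) and b pr (199), are the parental types, so the F1 was b+ pr+ / b pr.
The recombinant classes are b+ pr and b pr+: 13 + 11 = 24.
Recombination frequency = 24/409 = 0.0587 ≈ 5.9%, i.e. 5.9 map units.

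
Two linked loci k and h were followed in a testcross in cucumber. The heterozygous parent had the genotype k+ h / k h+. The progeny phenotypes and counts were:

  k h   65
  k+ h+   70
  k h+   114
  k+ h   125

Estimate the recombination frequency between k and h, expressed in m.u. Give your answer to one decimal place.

36.1 m.u.

The recombinant classes are k+ h+ and k h: 70 + 65 = 135.
Recombination frequency = 135/374 = 0.3610 ≈ 36.1%, i.e. 36.1 m.u.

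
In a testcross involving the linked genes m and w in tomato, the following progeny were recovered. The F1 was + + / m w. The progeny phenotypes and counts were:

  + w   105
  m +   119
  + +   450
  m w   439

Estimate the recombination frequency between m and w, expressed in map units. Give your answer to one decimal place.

The recombinant classes are + w and m +: 105 + 119 = 224.
Recombination frequency = 224/1113 = 0.2013 ≈ 20.1%, i.e. 20.1 map units.

20.1 map units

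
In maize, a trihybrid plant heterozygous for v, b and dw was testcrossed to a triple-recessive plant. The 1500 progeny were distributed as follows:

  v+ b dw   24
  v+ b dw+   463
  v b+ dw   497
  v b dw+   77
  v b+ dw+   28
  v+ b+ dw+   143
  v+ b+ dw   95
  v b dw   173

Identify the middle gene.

dw

The two most frequent reciprocal classes, v+ b dw+ and v b+ dw, are the parental types, so the F1 was v+ b dw+ / v b+ dw.
The two rarest classes, v+ b dw and v b+ dw+, are the double crossovers. Comparing them with the parentals, only the dw allele has switched, so dw is the middle locus and the order is b – dw – v.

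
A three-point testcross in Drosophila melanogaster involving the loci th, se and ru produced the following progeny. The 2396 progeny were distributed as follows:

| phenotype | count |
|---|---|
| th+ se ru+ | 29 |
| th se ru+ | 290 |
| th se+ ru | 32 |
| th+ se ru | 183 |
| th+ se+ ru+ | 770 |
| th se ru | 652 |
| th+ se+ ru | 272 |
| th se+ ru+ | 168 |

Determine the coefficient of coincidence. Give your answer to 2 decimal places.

0.57

The two most frequent reciprocal classes, th se ru and th+ se+ ru+, are the parental types, so the F1 was th se ru / th+ se+ ru+.
The two rarest classes, th se+ ru and th+ se ru+, are the double crossovers. Comparing them with the parentals, only the se allele has switched, so se is the middle locus and the order is ru – se – th.
ru–se: (562 + 61)/2396 = 0.2600; se–th: (351 + 61)/2396 = 0.1720.
Expected DCO frequency = 0.2600 × 0.1720 ≈ 0.04472; observed = 61/2396 ≈ 0.02546.
Coefficient of coincidence = 0.02546/0.04472 ≈ 0.57.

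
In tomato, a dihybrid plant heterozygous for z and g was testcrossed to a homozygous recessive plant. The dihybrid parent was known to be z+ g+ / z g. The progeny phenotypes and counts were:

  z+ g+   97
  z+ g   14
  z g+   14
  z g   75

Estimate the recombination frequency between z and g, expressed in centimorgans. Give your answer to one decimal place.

The recombinant classes are z+ g and z g+: 14 + 14 = 28.
Recombination frequency = 28/200 = 0.1400 ≈ 14.0%, i.e. 14.0 centimorgans.

14.0 centimorgans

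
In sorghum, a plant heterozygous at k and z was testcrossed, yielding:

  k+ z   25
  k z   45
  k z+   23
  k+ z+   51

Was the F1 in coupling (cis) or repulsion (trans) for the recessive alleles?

The two most frequent classes are k+ z+ (51) and k z (45); these are the parental (non-recombinant) types.
So the F1 carried k+ z+ on one chromosome and k z on the other — the recessive alleles are on the same chromosome (cis / coupling).

cis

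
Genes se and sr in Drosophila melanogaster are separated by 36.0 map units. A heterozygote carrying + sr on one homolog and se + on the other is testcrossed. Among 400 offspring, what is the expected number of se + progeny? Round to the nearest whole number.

128

A map distance of 36.0 map units corresponds to a recombination frequency of 0.360.
The F1 is + sr / se +, so se + is a parental gamete class with expected frequency (1 − r)/2 = 0.640/2 = 0.3200.
Expected number = 0.3200 × 400 = 128.00 ≈ 128.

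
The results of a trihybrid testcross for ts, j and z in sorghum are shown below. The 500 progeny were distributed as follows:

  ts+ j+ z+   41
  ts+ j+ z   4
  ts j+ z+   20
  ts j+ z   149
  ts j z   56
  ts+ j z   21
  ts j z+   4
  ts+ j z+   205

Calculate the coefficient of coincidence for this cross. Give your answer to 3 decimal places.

0.777

The two most frequent reciprocal classes, ts j+ z and ts+ j z+, are the parental types, so the F1 was ts j+ z / ts+ j z+.
The two rarest classes, ts+ j+ z and ts j z+, are the double crossovers. Comparing them with the parentals, only the ts allele has switched, so ts is the middle locus and the order is z – ts – j.
z–ts: (41 + 8)/500 = 0.0980; ts–j: (97 + 8)/500 = 0.2100.
Expected DCO frequency = 0.0980 × 0.2100 ≈ 0.02058; observed = 8/500 ≈ 0.01600.
Coefficient of coincidence = 0.01600/0.02058 ≈ 0.777.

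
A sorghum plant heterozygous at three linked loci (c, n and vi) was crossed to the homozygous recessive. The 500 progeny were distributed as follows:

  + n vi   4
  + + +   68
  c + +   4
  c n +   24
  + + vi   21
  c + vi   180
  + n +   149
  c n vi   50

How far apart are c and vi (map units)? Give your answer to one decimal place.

10.6 map units

The two most frequent reciprocal classes, + n + and c + vi, are the parental types, so the F1 was + n + / c + vi.
The two rarest classes, + n vi and c + +, are the double crossovers. Comparing them with the parentals, only the vi allele has switched, so vi is the middle locus and the order is c – vi – n.
Crossovers in the c–vi interval produce the single-crossover classes c n + and + + vi (24 + 21 = 45) plus the double crossovers (8).
RF(c–vi) = (45 + 8) / 500 = 53/500 = 0.1060 → 10.6 map units.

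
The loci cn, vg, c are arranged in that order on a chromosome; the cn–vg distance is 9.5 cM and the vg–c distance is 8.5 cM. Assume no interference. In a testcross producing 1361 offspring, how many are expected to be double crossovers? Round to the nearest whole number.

Map distances give recombination frequencies of 0.095 and 0.085 for the two intervals.
With no interference, expected double-crossover frequency = 0.095 × 0.085 = 0.00808.
Expected number = 0.00808 × 1361 = 10.99 ≈ 11.

11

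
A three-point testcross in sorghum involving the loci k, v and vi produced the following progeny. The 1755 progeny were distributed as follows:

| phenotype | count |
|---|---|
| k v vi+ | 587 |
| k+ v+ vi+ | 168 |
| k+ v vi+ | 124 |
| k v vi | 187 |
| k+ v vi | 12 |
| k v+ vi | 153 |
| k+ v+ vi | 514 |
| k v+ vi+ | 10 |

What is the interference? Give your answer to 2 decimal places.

The two most frequent reciprocal classes, k v vi+ and k+ v+ vi, are the parental types, so the F1 was k v vi+ / k+ v+ vi.
The two rarest classes, k v+ vi+ and k+ v vi, are the double crossovers. Comparing them with the parentals, only the v allele has switched, so v is the middle locus and the order is vi – v – k.
vi–v: (355 + 22)/1755 = 0.2148; v–k: (277 + 22)/1755 = 0.1704.
Expected DCO frequency = 0.2148 × 0.1704 ≈ 0.03660; observed = 22/1755 ≈ 0.01254.
Coefficient of coincidence = 0.01254/0.03660 ≈ 0.34; interference = 1 − 0.34 = 0.66.

0.66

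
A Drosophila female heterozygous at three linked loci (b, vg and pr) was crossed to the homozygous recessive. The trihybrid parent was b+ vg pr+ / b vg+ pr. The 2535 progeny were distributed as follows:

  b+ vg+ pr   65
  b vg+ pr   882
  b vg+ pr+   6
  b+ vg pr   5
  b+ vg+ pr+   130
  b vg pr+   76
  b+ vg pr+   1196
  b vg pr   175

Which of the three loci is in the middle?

pr

The two rarest classes, b+ vg pr and b vg+ pr+, are the double crossovers. Comparing them with the parentals, only the pr allele has switched, so pr is the middle locus and the order is vg – pr – b.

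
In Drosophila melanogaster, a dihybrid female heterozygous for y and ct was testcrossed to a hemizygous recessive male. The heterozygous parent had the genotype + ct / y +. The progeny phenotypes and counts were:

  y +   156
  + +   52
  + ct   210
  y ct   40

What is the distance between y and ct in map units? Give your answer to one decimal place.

20.1 map units

The recombinant classes are + + and y ct: 52 + 40 = 92.
Recombination frequency = 92/458 = 0.2009 ≈ 20.1%, i.e. 20.1 map units.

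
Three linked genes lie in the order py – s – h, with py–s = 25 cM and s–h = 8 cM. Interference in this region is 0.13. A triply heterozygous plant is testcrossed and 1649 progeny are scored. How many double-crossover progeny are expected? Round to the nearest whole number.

Map distances give recombination frequencies of 0.250 and 0.080 for the two intervals.
With interference 0.13 (so coincidence = 0.87), expected double-crossover frequency = 0.250 × 0.080 × 0.87 = 0.01740.
Expected number = 0.01740 × 1649 = 28.69 ≈ 29.

29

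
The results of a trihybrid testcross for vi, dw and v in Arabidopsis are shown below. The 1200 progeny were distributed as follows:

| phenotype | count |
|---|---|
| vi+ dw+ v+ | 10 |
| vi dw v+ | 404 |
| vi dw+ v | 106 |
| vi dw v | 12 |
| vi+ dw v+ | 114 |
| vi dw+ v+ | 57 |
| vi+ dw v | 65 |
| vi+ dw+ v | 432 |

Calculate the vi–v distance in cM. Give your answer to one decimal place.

The two most frequent reciprocal classes, vi dw v+ and vi+ dw+ v, are the parental types, so the F1 was vi dw v+ / vi+ dw+ v.
The two rarest classes, vi dw v and vi+ dw+ v+, are the double crossovers. Comparing them with the parentals, only the v allele has switched, so v is the middle locus and the order is vi – v – dw.
Crossovers in the vi–v interval produce the single-crossover classes vi+ dw v+ and vi dw+ v (114 + 106 = 220) plus the double crossovers (22).
RF(vi–v) = (220 + 22) / 1200 = 242/1200 = 0.2017 → 20.2 cM.

20.2 cM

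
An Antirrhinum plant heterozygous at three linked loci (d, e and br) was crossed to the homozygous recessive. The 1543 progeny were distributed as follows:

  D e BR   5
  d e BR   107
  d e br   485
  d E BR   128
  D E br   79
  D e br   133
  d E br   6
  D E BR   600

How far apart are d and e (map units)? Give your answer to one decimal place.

17.6 map units

The two most frequent reciprocal classes, d e br and D E BR, are the parental types, so the F1 was d e br / D E BR.
The two rarest classes, d E br and D e BR, are the double crossovers. Comparing them with the parentals, only the e allele has switched, so e is the middle locus and the order is d – e – br.
Crossovers in the d–e interval produce the single-crossover classes D e br and d E BR (133 + 128 = 261) plus the double crossovers (11).
RF(d–e) = (261 + 11) / 1543 = 272/1543 = 0.1763 → 17.6 map units.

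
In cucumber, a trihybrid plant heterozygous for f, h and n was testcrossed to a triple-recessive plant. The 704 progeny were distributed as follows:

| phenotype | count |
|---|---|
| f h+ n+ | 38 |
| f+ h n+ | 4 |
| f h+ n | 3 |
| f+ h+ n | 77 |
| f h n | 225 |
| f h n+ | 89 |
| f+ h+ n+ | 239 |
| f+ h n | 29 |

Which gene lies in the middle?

h

The two most frequent reciprocal classes, f h n and f+ h+ n+, are the parental types, so the F1 was f h n / f+ h+ n+.
The two rarest classes, f h+ n and f+ h n+, are the double crossovers. Comparing them with the parentals, only the h allele has switched, so h is the middle locus and the order is f – h – n.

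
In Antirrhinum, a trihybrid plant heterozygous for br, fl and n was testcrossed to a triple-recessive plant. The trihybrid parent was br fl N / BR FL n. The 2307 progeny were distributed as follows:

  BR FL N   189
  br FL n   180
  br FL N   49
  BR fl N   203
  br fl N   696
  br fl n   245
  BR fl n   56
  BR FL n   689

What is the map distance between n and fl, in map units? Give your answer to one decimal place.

The two rarest classes, br FL N and BR fl n, are the double crossovers. Comparing them with the parentals, only the fl allele has switched, so fl is the middle locus and the order is br – fl – n.
Crossovers in the fl–n interval produce the single-crossover classes br fl n and BR FL N (245 + 189 = 434) plus the double crossovers (105).
RF(fl–n) = (434 + 105) / 2307 = 539/2307 = 0.2336 → 23.4 map units.

23.4 map units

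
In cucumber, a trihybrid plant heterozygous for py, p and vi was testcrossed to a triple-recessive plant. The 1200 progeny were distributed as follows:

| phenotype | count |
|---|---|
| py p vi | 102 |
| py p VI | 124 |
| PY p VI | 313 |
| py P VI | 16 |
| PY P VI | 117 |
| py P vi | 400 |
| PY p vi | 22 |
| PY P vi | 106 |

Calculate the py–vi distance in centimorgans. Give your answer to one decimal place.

22.3 centimorgans

The two most frequent reciprocal classes, py P vi and PY p VI, are the parental types, so the F1 was py P vi / PY p VI.
The two rarest classes, py P VI and PY p vi, are the double crossovers. Comparing them with the parentals, only the vi allele has switched, so vi is the middle locus and the order is py – vi – p.
Crossovers in the py–vi interval produce the single-crossover classes PY P vi and py p VI (106 + 124 = 230) plus the double crossovers (38).
RF(py–vi) = (230 + 38) / 1200 = 268/1200 = 0.2233 → 22.3 centimorgans.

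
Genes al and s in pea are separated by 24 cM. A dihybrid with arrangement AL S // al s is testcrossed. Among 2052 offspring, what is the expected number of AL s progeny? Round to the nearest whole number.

A map distance of 24 cM corresponds to a recombination frequency of 0.240.
The F1 is AL S / al s, so AL s is a recombinant gamete class with expected frequency r/2 = 0.240/2 = 0.1200.
Expected number = 0.1200 × 2052 = 246.24 ≈ 246.

246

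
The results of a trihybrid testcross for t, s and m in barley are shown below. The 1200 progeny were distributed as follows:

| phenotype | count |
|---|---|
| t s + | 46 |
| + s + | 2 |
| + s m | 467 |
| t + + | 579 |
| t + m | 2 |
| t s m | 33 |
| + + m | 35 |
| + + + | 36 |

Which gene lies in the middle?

m

The two most frequent reciprocal classes, t + + and + s m, are the parental types, so the F1 was t + + / + s m.
The two rarest classes, t + m and + s +, are the double crossovers. Comparing them with the parentals, only the m allele has switched, so m is the middle locus and the order is s – m – t.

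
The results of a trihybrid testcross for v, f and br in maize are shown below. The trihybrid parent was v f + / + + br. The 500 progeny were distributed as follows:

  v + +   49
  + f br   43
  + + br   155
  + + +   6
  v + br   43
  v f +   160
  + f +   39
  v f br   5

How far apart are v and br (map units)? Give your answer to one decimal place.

The two rarest classes, v f br and + + +, are the double crossovers. Comparing them with the parentals, only the br allele has switched, so br is the middle locus and the order is f – br – v.
Crossovers in the br–v interval produce the single-crossover classes + f + and v + br (39 + 43 = 82) plus the double crossovers (11).
RF(br–v) = (82 + 11) / 500 = 93/500 = 0.1860 → 18.6 map units.

18.6 map units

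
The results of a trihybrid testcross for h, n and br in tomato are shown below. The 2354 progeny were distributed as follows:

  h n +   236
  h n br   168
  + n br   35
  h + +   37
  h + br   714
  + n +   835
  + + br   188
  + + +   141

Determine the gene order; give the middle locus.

br

The two most frequent reciprocal classes, h + br and + n +, are the parental types, so the F1 was h + br / + n +.
The two rarest classes, h + + and + n br, are the double crossovers. Comparing them with the parentals, only the br allele has switched, so br is the middle locus and the order is h – br – n.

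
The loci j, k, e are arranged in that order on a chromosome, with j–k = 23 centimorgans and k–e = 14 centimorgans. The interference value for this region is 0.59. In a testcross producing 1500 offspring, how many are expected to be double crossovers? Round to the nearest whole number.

Map distances give recombination frequencies of 0.230 and 0.140 for the two intervals.
With interference 0.59 (so coincidence = 0.41), expected double-crossover frequency = 0.230 × 0.140 × 0.41 = 0.01320.
Expected number = 0.01320 × 1500 = 19.80 ≈ 20.

20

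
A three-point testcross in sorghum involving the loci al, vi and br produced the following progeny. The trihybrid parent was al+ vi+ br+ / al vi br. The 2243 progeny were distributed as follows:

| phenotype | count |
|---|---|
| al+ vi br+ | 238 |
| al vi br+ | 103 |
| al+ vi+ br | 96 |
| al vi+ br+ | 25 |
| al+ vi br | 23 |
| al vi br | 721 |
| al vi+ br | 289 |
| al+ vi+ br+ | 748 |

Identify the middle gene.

The two rarest classes, al vi+ br+ and al+ vi br, are the double crossovers. Comparing them with the parentals, only the al allele has switched, so al is the middle locus and the order is vi – al – br.

al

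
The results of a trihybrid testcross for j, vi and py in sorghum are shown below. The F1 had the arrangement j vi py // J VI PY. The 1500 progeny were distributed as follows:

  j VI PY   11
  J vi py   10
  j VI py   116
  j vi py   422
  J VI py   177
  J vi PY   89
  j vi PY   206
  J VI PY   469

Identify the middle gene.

The two rarest classes, J vi py and j VI PY, are the double crossovers. Comparing them with the parentals, only the j allele has switched, so j is the middle locus and the order is vi – j – py.

j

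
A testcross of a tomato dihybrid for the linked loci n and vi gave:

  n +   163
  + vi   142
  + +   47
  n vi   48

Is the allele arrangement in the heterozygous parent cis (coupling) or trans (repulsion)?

The two most frequent classes are + vi (142) and n + (163); these are the parental (non-recombinant) types.
So the F1 carried + vi on one chromosome and n + on the other — the recessive alleles are on opposite chromosomes (trans / repulsion).

trans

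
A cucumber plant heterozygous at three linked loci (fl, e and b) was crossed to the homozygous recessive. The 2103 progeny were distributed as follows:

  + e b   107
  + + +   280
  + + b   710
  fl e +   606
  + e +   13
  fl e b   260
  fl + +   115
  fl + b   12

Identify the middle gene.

fl

The two most frequent reciprocal classes, + + b and fl e +, are the parental types, so the F1 was + + b / fl e +.
The two rarest classes, fl + b and + e +, are the double crossovers. Comparing them with the parentals, only the fl allele has switched, so fl is the middle locus and the order is b – fl – e.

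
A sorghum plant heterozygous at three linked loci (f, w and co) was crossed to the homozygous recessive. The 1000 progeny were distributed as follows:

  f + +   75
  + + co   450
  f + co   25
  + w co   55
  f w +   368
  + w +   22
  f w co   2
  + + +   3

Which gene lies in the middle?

The two most frequent reciprocal classes, f w + and + + co, are the parental types, so the F1 was f w + / + + co.
The two rarest classes, f w co and + + +, are the double crossovers. Comparing them with the parentals, only the co allele has switched, so co is the middle locus and the order is w – co – f.

co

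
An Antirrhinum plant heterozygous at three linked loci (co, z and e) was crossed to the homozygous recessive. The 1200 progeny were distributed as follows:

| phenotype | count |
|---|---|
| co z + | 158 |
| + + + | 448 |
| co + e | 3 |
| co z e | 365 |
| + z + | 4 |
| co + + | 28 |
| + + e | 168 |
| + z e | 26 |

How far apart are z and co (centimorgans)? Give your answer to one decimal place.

The two most frequent reciprocal classes, co z e and + + +, are the parental types, so the F1 was co z e / + + +.
The two rarest classes, co + e and + z +, are the double crossovers. Comparing them with the parentals, only the z allele has switched, so z is the middle locus and the order is co – z – e.
Crossovers in the co–z interval produce the single-crossover classes + z e and co + + (26 + 28 = 54) plus the double crossovers (7).
RF(co–z) = (54 + 7) / 1200 = 61/1200 = 0.0508 → 5.1 centimorgans.

5.1 centimorgans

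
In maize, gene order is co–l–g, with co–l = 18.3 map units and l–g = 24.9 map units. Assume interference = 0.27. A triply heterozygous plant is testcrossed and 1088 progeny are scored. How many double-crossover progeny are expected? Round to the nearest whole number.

36

Map distances give recombination frequencies of 0.183 and 0.249 for the two intervals.
With interference 0.27 (so coincidence = 0.73), expected double-crossover frequency = 0.183 × 0.249 × 0.73 = 0.03326.
Expected number = 0.03326 × 1088 = 36.19 ≈ 36.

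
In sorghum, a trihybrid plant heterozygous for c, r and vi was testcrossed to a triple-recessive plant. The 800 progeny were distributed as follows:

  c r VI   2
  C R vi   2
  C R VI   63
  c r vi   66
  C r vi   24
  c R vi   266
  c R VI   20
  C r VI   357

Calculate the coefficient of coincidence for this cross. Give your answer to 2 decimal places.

0.50

The two most frequent reciprocal classes, c R vi and C r VI, are the parental types, so the F1 was c R vi / C r VI.
The two rarest classes, C R vi and c r VI, are the double crossovers. Comparing them with the parentals, only the c allele has switched, so c is the middle locus and the order is r – c – vi.
r–c: (129 + 4)/800 = 0.1663; c–vi: (44 + 4)/800 = 0.0600.
Expected DCO frequency = 0.1663 × 0.0600 ≈ 0.00998; observed = 4/800 ≈ 0.00500.
Coefficient of coincidence = 0.00500/0.00998 ≈ 0.50.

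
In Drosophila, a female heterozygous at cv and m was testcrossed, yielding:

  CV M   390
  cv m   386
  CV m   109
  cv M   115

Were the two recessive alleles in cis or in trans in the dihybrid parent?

The two most frequent classes are CV M (390) and cv m (386); these are the parental (non-recombinant) types.
So the F1 carried CV M on one chromosome and cv m on the other — the recessive alleles are on the same chromosome (cis / coupling).

cis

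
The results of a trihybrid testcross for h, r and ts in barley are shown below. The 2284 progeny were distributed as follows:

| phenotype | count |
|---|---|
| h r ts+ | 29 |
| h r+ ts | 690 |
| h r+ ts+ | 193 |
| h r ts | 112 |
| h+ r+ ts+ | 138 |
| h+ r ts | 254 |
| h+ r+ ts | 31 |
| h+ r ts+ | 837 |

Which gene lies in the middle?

The two most frequent reciprocal classes, h r+ ts and h+ r ts+, are the parental types, so the F1 was h r+ ts / h+ r ts+.
The two rarest classes, h+ r+ ts and h r ts+, are the double crossovers. Comparing them with the parentals, only the h allele has switched, so h is the middle locus and the order is ts – h – r.

h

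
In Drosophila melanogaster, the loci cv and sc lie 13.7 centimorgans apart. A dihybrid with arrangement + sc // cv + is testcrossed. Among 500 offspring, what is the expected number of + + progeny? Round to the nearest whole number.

A map distance of 13.7 centimorgans corresponds to a recombination frequency of 0.137.
The F1 is + sc / cv +, so + + is a recombinant gamete class with expected frequency r/2 = 0.137/2 = 0.0685.
Expected number = 0.0685 × 500 = 34.25 ≈ 34.

34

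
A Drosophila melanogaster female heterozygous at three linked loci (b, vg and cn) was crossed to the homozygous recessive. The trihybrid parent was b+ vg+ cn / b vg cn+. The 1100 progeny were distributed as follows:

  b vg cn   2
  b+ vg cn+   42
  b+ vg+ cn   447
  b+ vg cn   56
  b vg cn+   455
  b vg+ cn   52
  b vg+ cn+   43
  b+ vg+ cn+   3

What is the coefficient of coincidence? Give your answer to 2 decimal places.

0.53

The two rarest classes, b+ vg+ cn+ and b vg cn, are the double crossovers. Comparing them with the parentals, only the cn allele has switched, so cn is the middle locus and the order is vg – cn – b.
vg–cn: (99 + 5)/1100 = 0.0945; cn–b: (94 + 5)/1100 = 0.0900.
Expected DCO frequency = 0.0945 × 0.0900 ≈ 0.00851; observed = 5/1100 ≈ 0.00455.
Coefficient of coincidence = 0.00455/0.00851 ≈ 0.53.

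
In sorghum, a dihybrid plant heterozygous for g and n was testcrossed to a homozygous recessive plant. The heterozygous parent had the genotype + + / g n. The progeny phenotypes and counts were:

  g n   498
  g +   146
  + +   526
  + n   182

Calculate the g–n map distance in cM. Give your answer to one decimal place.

24.3 cM

The recombinant classes are + n and g +: 182 + 146 = 328.
Recombination frequency = 328/1352 = 0.2426 ≈ 24.3%, i.e. 24.3 cM.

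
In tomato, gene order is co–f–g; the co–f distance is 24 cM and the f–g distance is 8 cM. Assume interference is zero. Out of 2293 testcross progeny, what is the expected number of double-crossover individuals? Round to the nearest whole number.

44

Map distances give recombination frequencies of 0.240 and 0.080 for the two intervals.
With no interference, expected double-crossover frequency = 0.240 × 0.080 = 0.01920.
Expected number = 0.01920 × 2293 = 44.03 ≈ 44.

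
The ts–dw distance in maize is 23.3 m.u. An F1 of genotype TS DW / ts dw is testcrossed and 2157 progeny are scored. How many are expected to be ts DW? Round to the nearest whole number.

251

A map distance of 23.3 m.u. corresponds to a recombination frequency of 0.233.
The F1 is TS DW / ts dw, so ts DW is a recombinant gamete class with expected frequency r/2 = 0.233/2 = 0.1165.
Expected number = 0.1165 × 2157 = 251.29 ≈ 251.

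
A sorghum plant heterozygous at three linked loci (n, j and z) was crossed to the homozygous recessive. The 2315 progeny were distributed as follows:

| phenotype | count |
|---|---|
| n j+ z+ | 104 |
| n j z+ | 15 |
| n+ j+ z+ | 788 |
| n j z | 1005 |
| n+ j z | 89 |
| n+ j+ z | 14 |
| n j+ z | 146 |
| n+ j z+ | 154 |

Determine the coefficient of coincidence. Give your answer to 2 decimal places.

0.92

The two most frequent reciprocal classes, n j z and n+ j+ z+, are the parental types, so the F1 was n j z / n+ j+ z+.
The two rarest classes, n j z+ and n+ j+ z, are the double crossovers. Comparing them with the parentals, only the z allele has switched, so z is the middle locus and the order is n – z – j.
n–z: (193 + 29)/2315 = 0.0959; z–j: (300 + 29)/2315 = 0.1421.
Expected DCO frequency = 0.0959 × 0.1421 ≈ 0.01363; observed = 29/2315 ≈ 0.01253.
Coefficient of coincidence = 0.01253/0.01363 ≈ 0.92.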